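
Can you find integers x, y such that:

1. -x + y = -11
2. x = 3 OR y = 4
Yes

Take x = 15, y = 4. Substituting into each constraint:
  (1) (-15) + 4 = -11 ✓
  (2) y = 4, target 4 ✓ (second branch holds)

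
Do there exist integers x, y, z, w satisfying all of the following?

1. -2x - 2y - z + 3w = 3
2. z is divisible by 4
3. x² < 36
Yes

Take x = 0, y = 0, z = 0, w = 1. Substituting into each constraint:
  (1) -2(0) - 2(0) + 0 + 3(1) = 3 ✓
  (2) 0 = 4 × 0, remainder 0 ✓
  (3) x² = (0)² = 0, and 0 < 36 ✓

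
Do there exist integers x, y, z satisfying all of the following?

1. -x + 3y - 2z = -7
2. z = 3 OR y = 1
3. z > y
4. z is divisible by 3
Yes

Take x = 1, y = 0, z = 3. Substituting into each constraint:
  (1) (-1) + 3(0) - 2(3) = -7 ✓
  (2) z = 3, target 3 ✓ (first branch holds)
  (3) 3 > 0 ✓
  (4) 3 = 3 × 1, remainder 0 ✓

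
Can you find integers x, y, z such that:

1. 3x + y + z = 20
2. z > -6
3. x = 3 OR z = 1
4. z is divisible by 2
Yes

Take x = 3, y = 9, z = 2. Substituting into each constraint:
  (1) 3(3) + 9 + 2 = 20 ✓
  (2) 2 > -6 ✓
  (3) x = 3, target 3 ✓ (first branch holds)
  (4) 2 = 2 × 1, remainder 0 ✓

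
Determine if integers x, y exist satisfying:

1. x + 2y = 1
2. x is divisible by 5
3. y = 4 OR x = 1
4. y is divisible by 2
No

A contradictory subset is {x + 2y = 1, x is divisible by 5, y = 4 OR x = 1}. No integer assignment can satisfy these jointly:

  - x + 2y = 1: is a linear equation tying the variables together
  - x is divisible by 5: restricts x to multiples of 5
  - y = 4 OR x = 1: forces a choice: either y = 4 or x = 1

Split on the disjunction (y = 4 OR x = 1):
  • If y = 4: with y = 4, writing x = 5x', every remaining term of the linear equation is divisible by 5, so the left side is ≡ 0 (mod 5); but the right side -7 ≡ 3 (mod 5). No integers can satisfy it.
  • If x = 1: this contradicts the divisibility constraint — 1 is not a multiple of 5.
Both branches are infeasible, so the system has no integer solution.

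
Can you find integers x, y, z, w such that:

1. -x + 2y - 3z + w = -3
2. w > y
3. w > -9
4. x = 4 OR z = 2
Yes

Take x = -5, y = -1, z = 2, w = 0. Substituting into each constraint:
  (1) 5 + 2(-1) - 3(2) + 0 = -3 ✓
  (2) 0 > -1 ✓
  (3) 0 > -9 ✓
  (4) z = 2, target 2 ✓ (second branch holds)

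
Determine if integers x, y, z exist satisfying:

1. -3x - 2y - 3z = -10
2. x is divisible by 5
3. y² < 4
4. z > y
Yes

Take x = 0, y = -1, z = 4. Substituting into each constraint:
  (1) -3(0) - 2(-1) - 3(4) = -10 ✓
  (2) 0 = 5 × 0, remainder 0 ✓
  (3) y² = (-1)² = 1, and 1 < 4 ✓
  (4) 4 > -1 ✓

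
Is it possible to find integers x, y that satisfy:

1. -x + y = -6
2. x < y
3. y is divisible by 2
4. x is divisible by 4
No

A contradictory subset is {-x + y = -6, x < y}. No integer assignment can satisfy these jointly:

  - -x + y = -6: is a linear equation tying the variables together
  - x < y: bounds one variable relative to another variable

From the equation, x − y = 6, i.e. y − x = -6; but y > x requires y − x ≥ 1. Contradiction.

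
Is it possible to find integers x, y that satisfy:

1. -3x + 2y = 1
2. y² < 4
Yes

Take x = -1, y = -1. Substituting into each constraint:
  (1) -3(-1) + 2(-1) = 1 ✓
  (2) y² = (-1)² = 1, and 1 < 4 ✓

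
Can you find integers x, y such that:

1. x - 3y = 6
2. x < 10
Yes

Take x = 6, y = 0. Substituting into each constraint:
  (1) 6 - 3(0) = 6 ✓
  (2) 6 < 10 ✓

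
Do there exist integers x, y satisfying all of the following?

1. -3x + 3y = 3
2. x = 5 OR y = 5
Yes

Take x = 4, y = 5. Substituting into each constraint:
  (1) -3(4) + 3(5) = 3 ✓
  (2) y = 5, target 5 ✓ (second branch holds)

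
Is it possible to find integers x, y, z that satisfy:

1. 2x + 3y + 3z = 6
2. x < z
Yes

Take x = 0, y = 1, z = 1. Substituting into each constraint:
  (1) 2(0) + 3(1) + 3(1) = 6 ✓
  (2) 0 < 1 ✓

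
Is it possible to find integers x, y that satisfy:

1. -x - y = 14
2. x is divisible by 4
Yes

Take x = 0, y = -14. Substituting into each constraint:
  (1) 0 + 14 = 14 ✓
  (2) 0 = 4 × 0, remainder 0 ✓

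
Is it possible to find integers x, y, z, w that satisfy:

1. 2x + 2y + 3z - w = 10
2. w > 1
Yes

Take x = 0, y = 0, z = 4, w = 2. Substituting into each constraint:
  (1) 2(0) + 2(0) + 3(4) + (-2) = 10 ✓
  (2) 2 > 1 ✓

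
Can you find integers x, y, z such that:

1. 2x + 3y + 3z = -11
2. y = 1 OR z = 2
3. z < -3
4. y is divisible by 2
No

A contradictory subset is {y = 1 OR z = 2, z < -3, y is divisible by 2}. No integer assignment can satisfy these jointly:

  - y = 1 OR z = 2: forces a choice: either y = 1 or z = 2
  - z < -3: bounds one variable relative to a constant
  - y is divisible by 2: restricts y to multiples of 2

Split on the disjunction (y = 1 OR z = 2):
  • If y = 1: this contradicts the divisibility constraint — 1 is not a multiple of 2.
  • If z = 2: this contradicts the bound z ≤ -4.
Both branches are infeasible, so the system has no integer solution.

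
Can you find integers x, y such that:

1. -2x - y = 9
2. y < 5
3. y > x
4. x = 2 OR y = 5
No

The full constraint system is jointly infeasible over the integers. Each constraint and what it forces:

  - -2x - y = 9: is a linear equation tying the variables together
  - y < 5: bounds one variable relative to a constant
  - y > x: bounds one variable relative to another variable
  - x = 2 OR y = 5: forces a choice: either x = 2 or y = 5

Split on the disjunction (x = 2 OR y = 5):
  • If x = 2: the equation forces y = -13, giving (x, y) = (2, -13), which violates y > x.
  • If y = 5: this contradicts the bound y ≤ 4.
Both branches are infeasible, so the system has no integer solution.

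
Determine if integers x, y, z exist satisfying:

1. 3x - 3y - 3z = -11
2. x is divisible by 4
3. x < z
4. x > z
No

Even the single constraint (3x - 3y - 3z = -11) is infeasible over the integers.

  - 3x - 3y - 3z = -11: every term on the left is divisible by 3, so the LHS ≡ 0 (mod 3), but the RHS -11 is not — no integer solution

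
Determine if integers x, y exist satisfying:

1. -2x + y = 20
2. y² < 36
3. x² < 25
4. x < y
No

A contradictory subset is {-2x + y = 20, y² < 36, x² < 25}. No integer assignment can satisfy these jointly:

  - -2x + y = 20: is a linear equation tying the variables together
  - y² < 36: restricts y to |y| ≤ 5
  - x² < 25: restricts x to |x| ≤ 4

Range argument: with x ∈ [-4, 4], y ∈ [-5, 5], the left side of the equation is at most 13, but the right side is 20 > 13. No integer solution exists.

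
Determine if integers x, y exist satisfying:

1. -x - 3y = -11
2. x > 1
Yes

Take x = 11, y = 0. Substituting into each constraint:
  (1) (-11) - 3(0) = -11 ✓
  (2) 11 > 1 ✓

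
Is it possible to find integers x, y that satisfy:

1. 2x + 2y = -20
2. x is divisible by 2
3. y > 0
Yes

Take x = -12, y = 2. Substituting into each constraint:
  (1) 2(-12) + 2(2) = -20 ✓
  (2) -12 = 2 × -6, remainder 0 ✓
  (3) 2 > 0 ✓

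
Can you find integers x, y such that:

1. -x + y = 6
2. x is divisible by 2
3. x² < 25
Yes

Take x = 0, y = 6. Substituting into each constraint:
  (1) 0 + 6 = 6 ✓
  (2) 0 = 2 × 0, remainder 0 ✓
  (3) x² = (0)² = 0, and 0 < 25 ✓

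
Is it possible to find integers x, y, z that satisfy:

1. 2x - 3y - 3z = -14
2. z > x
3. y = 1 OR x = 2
Yes

Take x = 2, y = 3, z = 3. Substituting into each constraint:
  (1) 2(2) - 3(3) - 3(3) = -14 ✓
  (2) 3 > 2 ✓
  (3) x = 2, target 2 ✓ (second branch holds)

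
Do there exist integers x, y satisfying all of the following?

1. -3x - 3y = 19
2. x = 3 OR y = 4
No

Even the single constraint (-3x - 3y = 19) is infeasible over the integers.

  - -3x - 3y = 19: every term on the left is divisible by 3, so the LHS ≡ 0 (mod 3), but the RHS 19 is not — no integer solution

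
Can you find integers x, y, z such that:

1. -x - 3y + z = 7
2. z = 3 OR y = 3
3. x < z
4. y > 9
Yes

Take x = -34, y = 10, z = 3. Substituting into each constraint:
  (1) 34 - 3(10) + 3 = 7 ✓
  (2) z = 3, target 3 ✓ (first branch holds)
  (3) -34 < 3 ✓
  (4) 10 > 9 ✓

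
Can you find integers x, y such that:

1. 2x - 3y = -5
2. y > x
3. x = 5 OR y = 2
No

The full constraint system is jointly infeasible over the integers. Each constraint and what it forces:

  - 2x - 3y = -5: is a linear equation tying the variables together
  - y > x: bounds one variable relative to another variable
  - x = 5 OR y = 2: forces a choice: either x = 5 or y = 2

Split on the disjunction (x = 5 OR y = 2):
  • If x = 5: the equation forces y = 5, giving (x, y) = (5, 5), which violates y > x.
  • If y = 2: with y = 2, every remaining term of the linear equation is divisible by 2, so the left side is ≡ 0 (mod 2); but the right side 1 ≡ 1 (mod 2). No integers can satisfy it.
Both branches are infeasible, so the system has no integer solution.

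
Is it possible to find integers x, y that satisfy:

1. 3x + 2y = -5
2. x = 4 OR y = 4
No

The full constraint system is jointly infeasible over the integers. Each constraint and what it forces:

  - 3x + 2y = -5: is a linear equation tying the variables together
  - x = 4 OR y = 4: forces a choice: either x = 4 or y = 4

Split on the disjunction (x = 4 OR y = 4):
  • If x = 4: with x = 4, every remaining term of the linear equation is divisible by 2, so the left side is ≡ 0 (mod 2); but the right side -17 ≡ 1 (mod 2). No integers can satisfy it.
  • If y = 4: with y = 4, every remaining term of the linear equation is divisible by 3, so the left side is ≡ 0 (mod 3); but the right side -13 ≡ 2 (mod 3). No integers can satisfy it.
Both branches are infeasible, so the system has no integer solution.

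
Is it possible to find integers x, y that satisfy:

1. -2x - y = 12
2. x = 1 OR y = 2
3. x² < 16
Yes

Take x = 1, y = -14. Substituting into each constraint:
  (1) -2(1) + 14 = 12 ✓
  (2) x = 1, target 1 ✓ (first branch holds)
  (3) x² = (1)² = 1, and 1 < 16 ✓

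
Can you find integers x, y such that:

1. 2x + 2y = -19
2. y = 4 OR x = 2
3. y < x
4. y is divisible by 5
No

Even the single constraint (2x + 2y = -19) is infeasible over the integers.

  - 2x + 2y = -19: every term on the left is divisible by 2, so the LHS ≡ 0 (mod 2), but the RHS -19 is not — no integer solution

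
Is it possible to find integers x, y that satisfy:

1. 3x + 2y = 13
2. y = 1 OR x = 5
Yes

Take x = 5, y = -1. Substituting into each constraint:
  (1) 3(5) + 2(-1) = 13 ✓
  (2) x = 5, target 5 ✓ (second branch holds)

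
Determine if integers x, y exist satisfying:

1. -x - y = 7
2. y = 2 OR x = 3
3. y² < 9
Yes

Take x = -9, y = 2. Substituting into each constraint:
  (1) 9 + (-2) = 7 ✓
  (2) y = 2, target 2 ✓ (first branch holds)
  (3) y² = (2)² = 4, and 4 < 9 ✓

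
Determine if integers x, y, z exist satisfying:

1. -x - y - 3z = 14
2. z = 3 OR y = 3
Yes

Take x = -29, y = 3, z = 4. Substituting into each constraint:
  (1) 29 + (-3) - 3(4) = 14 ✓
  (2) y = 3, target 3 ✓ (second branch holds)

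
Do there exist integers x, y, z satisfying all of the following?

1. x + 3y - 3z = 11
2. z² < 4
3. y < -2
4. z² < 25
Yes

Take x = 20, y = -3, z = 0. Substituting into each constraint:
  (1) 20 + 3(-3) - 3(0) = 11 ✓
  (2) z² = (0)² = 0, and 0 < 4 ✓
  (3) -3 < -2 ✓
  (4) z² = (0)² = 0, and 0 < 25 ✓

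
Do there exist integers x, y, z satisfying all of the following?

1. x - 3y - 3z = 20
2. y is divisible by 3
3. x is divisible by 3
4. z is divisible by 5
No

A contradictory subset is {x - 3y - 3z = 20, x is divisible by 3}. No integer assignment can satisfy these jointly:

  - x - 3y - 3z = 20: is a linear equation tying the variables together
  - x is divisible by 3: restricts x to multiples of 3

Modular obstruction: writing x = 3x', every remaining term of the linear equation is divisible by 3, so the left side is ≡ 0 (mod 3); but the right side 20 ≡ 2 (mod 3). No integers can satisfy it.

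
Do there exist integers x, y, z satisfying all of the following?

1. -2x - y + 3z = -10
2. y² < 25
Yes

Take x = 2, y = 0, z = -2. Substituting into each constraint:
  (1) -2(2) + 0 + 3(-2) = -10 ✓
  (2) y² = (0)² = 0, and 0 < 25 ✓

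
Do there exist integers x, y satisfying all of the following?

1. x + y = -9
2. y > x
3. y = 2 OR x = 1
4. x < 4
Yes

Take x = -11, y = 2. Substituting into each constraint:
  (1) (-11) + 2 = -9 ✓
  (2) 2 > -11 ✓
  (3) y = 2, target 2 ✓ (first branch holds)
  (4) -11 < 4 ✓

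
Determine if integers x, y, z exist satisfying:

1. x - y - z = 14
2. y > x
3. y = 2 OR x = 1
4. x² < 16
Yes

Take x = 1, y = 2, z = -15. Substituting into each constraint:
  (1) 1 + (-2) + 15 = 14 ✓
  (2) 2 > 1 ✓
  (3) y = 2, target 2 ✓ (first branch holds)
  (4) x² = (1)² = 1, and 1 < 16 ✓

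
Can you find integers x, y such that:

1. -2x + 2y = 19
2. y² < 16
No

Even the single constraint (-2x + 2y = 19) is infeasible over the integers.

  - -2x + 2y = 19: every term on the left is divisible by 2, so the LHS ≡ 0 (mod 2), but the RHS 19 is not — no integer solution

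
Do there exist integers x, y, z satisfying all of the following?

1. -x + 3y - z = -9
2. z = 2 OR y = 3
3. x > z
Yes

Take x = 4, y = -1, z = 2. Substituting into each constraint:
  (1) (-4) + 3(-1) + (-2) = -9 ✓
  (2) z = 2, target 2 ✓ (first branch holds)
  (3) 4 > 2 ✓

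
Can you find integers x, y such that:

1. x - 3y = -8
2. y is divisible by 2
Yes

Take x = -8, y = 0. Substituting into each constraint:
  (1) (-8) - 3(0) = -8 ✓
  (2) 0 = 2 × 0, remainder 0 ✓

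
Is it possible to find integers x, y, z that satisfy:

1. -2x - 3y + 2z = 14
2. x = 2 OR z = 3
Yes

Take x = -4, y = 0, z = 3. Substituting into each constraint:
  (1) -2(-4) - 3(0) + 2(3) = 14 ✓
  (2) z = 3, target 3 ✓ (second branch holds)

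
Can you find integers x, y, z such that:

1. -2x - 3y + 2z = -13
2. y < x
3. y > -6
Yes

Take x = 2, y = 1, z = -3. Substituting into each constraint:
  (1) -2(2) - 3(1) + 2(-3) = -13 ✓
  (2) 1 < 2 ✓
  (3) 1 > -6 ✓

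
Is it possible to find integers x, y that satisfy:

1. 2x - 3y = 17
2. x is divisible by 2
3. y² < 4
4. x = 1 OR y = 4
No

A contradictory subset is {x is divisible by 2, y² < 4, x = 1 OR y = 4}. No integer assignment can satisfy these jointly:

  - x is divisible by 2: restricts x to multiples of 2
  - y² < 4: restricts y to |y| ≤ 1
  - x = 1 OR y = 4: forces a choice: either x = 1 or y = 4

Split on the disjunction (x = 1 OR y = 4):
  • If x = 1: this contradicts the divisibility constraint — 1 is not a multiple of 2.
  • If y = 4: this contradicts y² < 4, which requires |y| ≤ 1.
Both branches are infeasible, so the system has no integer solution.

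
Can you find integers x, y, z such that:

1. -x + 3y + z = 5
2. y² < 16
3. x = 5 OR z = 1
Yes

Take x = -4, y = 0, z = 1. Substituting into each constraint:
  (1) 4 + 3(0) + 1 = 5 ✓
  (2) y² = (0)² = 0, and 0 < 16 ✓
  (3) z = 1, target 1 ✓ (second branch holds)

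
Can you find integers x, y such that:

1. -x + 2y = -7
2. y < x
Yes

Take x = 7, y = 0. Substituting into each constraint:
  (1) (-7) + 2(0) = -7 ✓
  (2) 0 < 7 ✓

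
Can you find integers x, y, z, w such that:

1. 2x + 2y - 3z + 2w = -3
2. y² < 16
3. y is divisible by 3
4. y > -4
Yes

Take x = 0, y = 0, z = 1, w = 0. Substituting into each constraint:
  (1) 2(0) + 2(0) - 3(1) + 2(0) = -3 ✓
  (2) y² = (0)² = 0, and 0 < 16 ✓
  (3) 0 = 3 × 0, remainder 0 ✓
  (4) 0 > -4 ✓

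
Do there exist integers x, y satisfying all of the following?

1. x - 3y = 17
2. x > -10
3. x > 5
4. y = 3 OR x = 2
Yes

Take x = 26, y = 3. Substituting into each constraint:
  (1) 26 - 3(3) = 17 ✓
  (2) 26 > -10 ✓
  (3) 26 > 5 ✓
  (4) y = 3, target 3 ✓ (first branch holds)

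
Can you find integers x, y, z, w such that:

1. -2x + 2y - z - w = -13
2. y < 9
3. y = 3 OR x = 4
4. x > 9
Yes

Take x = 10, y = 3, z = -1, w = 0. Substituting into each constraint:
  (1) -2(10) + 2(3) + 1 + 0 = -13 ✓
  (2) 3 < 9 ✓
  (3) y = 3, target 3 ✓ (first branch holds)
  (4) 10 > 9 ✓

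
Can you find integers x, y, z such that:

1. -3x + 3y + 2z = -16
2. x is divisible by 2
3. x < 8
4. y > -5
Yes

Take x = 0, y = 0, z = -8. Substituting into each constraint:
  (1) -3(0) + 3(0) + 2(-8) = -16 ✓
  (2) 0 = 2 × 0, remainder 0 ✓
  (3) 0 < 8 ✓
  (4) 0 > -5 ✓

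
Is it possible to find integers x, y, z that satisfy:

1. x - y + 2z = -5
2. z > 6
Yes

Take x = -19, y = 0, z = 7. Substituting into each constraint:
  (1) (-19) + 0 + 2(7) = -5 ✓
  (2) 7 > 6 ✓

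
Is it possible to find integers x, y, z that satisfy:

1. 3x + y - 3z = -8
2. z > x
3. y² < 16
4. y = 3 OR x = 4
Yes

Take x = 4, y = 1, z = 7. Substituting into each constraint:
  (1) 3(4) + 1 - 3(7) = -8 ✓
  (2) 7 > 4 ✓
  (3) y² = (1)² = 1, and 1 < 16 ✓
  (4) x = 4, target 4 ✓ (second branch holds)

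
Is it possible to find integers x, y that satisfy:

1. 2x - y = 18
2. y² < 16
Yes

Take x = 9, y = 0. Substituting into each constraint:
  (1) 2(9) + 0 = 18 ✓
  (2) y² = (0)² = 0, and 0 < 16 ✓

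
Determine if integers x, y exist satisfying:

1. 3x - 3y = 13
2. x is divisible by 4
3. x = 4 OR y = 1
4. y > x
No

Even the single constraint (3x - 3y = 13) is infeasible over the integers.

  - 3x - 3y = 13: every term on the left is divisible by 3, so the LHS ≡ 0 (mod 3), but the RHS 13 is not — no integer solution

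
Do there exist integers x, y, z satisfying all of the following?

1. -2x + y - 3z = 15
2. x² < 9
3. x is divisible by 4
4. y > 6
Yes

Take x = 0, y = 15, z = 0. Substituting into each constraint:
  (1) -2(0) + 15 - 3(0) = 15 ✓
  (2) x² = (0)² = 0, and 0 < 9 ✓
  (3) 0 = 4 × 0, remainder 0 ✓
  (4) 15 > 6 ✓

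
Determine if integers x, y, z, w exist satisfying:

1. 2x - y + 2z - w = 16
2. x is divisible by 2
Yes

Take x = 0, y = 0, z = 0, w = -16. Substituting into each constraint:
  (1) 2(0) + 0 + 2(0) + 16 = 16 ✓
  (2) 0 = 2 × 0, remainder 0 ✓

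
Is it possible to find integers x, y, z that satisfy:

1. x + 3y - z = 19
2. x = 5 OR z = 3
Yes

Take x = 5, y = 0, z = -14. Substituting into each constraint:
  (1) 5 + 3(0) + 14 = 19 ✓
  (2) x = 5, target 5 ✓ (first branch holds)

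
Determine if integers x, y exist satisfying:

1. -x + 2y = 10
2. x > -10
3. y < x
Yes

Take x = 12, y = 11. Substituting into each constraint:
  (1) (-12) + 2(11) = 10 ✓
  (2) 12 > -10 ✓
  (3) 11 < 12 ✓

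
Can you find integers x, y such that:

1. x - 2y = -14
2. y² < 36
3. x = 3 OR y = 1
Yes

Take x = -12, y = 1. Substituting into each constraint:
  (1) (-12) - 2(1) = -14 ✓
  (2) y² = (1)² = 1, and 1 < 36 ✓
  (3) y = 1, target 1 ✓ (second branch holds)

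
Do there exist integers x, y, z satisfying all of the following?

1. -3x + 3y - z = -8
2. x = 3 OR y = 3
Yes

Take x = 0, y = 3, z = 17. Substituting into each constraint:
  (1) -3(0) + 3(3) + (-17) = -8 ✓
  (2) y = 3, target 3 ✓ (second branch holds)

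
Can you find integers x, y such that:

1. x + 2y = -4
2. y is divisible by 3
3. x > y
Yes

Take x = 2, y = -3. Substituting into each constraint:
  (1) 2 + 2(-3) = -4 ✓
  (2) -3 = 3 × -1, remainder 0 ✓
  (3) 2 > -3 ✓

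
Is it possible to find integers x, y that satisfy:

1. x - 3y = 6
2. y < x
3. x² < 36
Yes

Take x = 0, y = -2. Substituting into each constraint:
  (1) 0 - 3(-2) = 6 ✓
  (2) -2 < 0 ✓
  (3) x² = (0)² = 0, and 0 < 36 ✓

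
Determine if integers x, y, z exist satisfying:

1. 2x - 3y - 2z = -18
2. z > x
Yes

Take x = -3, y = 4, z = 0. Substituting into each constraint:
  (1) 2(-3) - 3(4) - 2(0) = -18 ✓
  (2) 0 > -3 ✓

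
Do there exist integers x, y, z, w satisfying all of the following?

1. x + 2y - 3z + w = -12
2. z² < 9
Yes

Take x = 0, y = -6, z = 0, w = 0. Substituting into each constraint:
  (1) 0 + 2(-6) - 3(0) + 0 = -12 ✓
  (2) z² = (0)² = 0, and 0 < 9 ✓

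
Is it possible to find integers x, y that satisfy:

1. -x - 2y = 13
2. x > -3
Yes

Take x = 1, y = -7. Substituting into each constraint:
  (1) (-1) - 2(-7) = 13 ✓
  (2) 1 > -3 ✓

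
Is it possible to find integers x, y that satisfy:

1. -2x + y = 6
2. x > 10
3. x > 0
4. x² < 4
No

A contradictory subset is {x > 10, x² < 4}. No integer assignment can satisfy these jointly:

  - x > 10: bounds one variable relative to a constant
  - x² < 4: restricts x to |x| ≤ 1

Direct contradiction: the bounds on x require x ≥ 11 and x ≤ 1 simultaneously, which is empty.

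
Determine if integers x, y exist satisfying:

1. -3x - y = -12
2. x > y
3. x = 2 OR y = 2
No

The full constraint system is jointly infeasible over the integers. Each constraint and what it forces:

  - -3x - y = -12: is a linear equation tying the variables together
  - x > y: bounds one variable relative to another variable
  - x = 2 OR y = 2: forces a choice: either x = 2 or y = 2

Split on the disjunction (x = 2 OR y = 2):
  • If x = 2: the equation forces y = 6, giving (x, y) = (2, 6), which violates x > y.
  • If y = 2: with y = 2, every remaining term of the linear equation is divisible by 3, so the left side is ≡ 0 (mod 3); but the right side -10 ≡ 2 (mod 3). No integers can satisfy it.
Both branches are infeasible, so the system has no integer solution.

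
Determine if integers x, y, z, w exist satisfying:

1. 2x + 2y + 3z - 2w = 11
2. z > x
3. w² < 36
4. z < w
Yes

Take x = 0, y = 6, z = 1, w = 2. Substituting into each constraint:
  (1) 2(0) + 2(6) + 3(1) - 2(2) = 11 ✓
  (2) 1 > 0 ✓
  (3) w² = (2)² = 4, and 4 < 36 ✓
  (4) 1 < 2 ✓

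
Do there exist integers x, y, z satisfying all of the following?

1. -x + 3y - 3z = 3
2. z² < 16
Yes

Take x = 0, y = 1, z = 0. Substituting into each constraint:
  (1) 0 + 3(1) - 3(0) = 3 ✓
  (2) z² = (0)² = 0, and 0 < 16 ✓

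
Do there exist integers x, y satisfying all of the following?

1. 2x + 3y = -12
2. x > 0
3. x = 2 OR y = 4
No

The full constraint system is jointly infeasible over the integers. Each constraint and what it forces:

  - 2x + 3y = -12: is a linear equation tying the variables together
  - x > 0: bounds one variable relative to a constant
  - x = 2 OR y = 4: forces a choice: either x = 2 or y = 4

Split on the disjunction (x = 2 OR y = 4):
  • If x = 2: with x = 2, every remaining term of the linear equation is divisible by 3, so the left side is ≡ 0 (mod 3); but the right side -16 ≡ 2 (mod 3). No integers can satisfy it.
  • If y = 4: the equation forces x = -12, which contradicts the bound x ≥ 1.
Both branches are infeasible, so the system has no integer solution.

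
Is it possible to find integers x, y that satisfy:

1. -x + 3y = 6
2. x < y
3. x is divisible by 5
Yes

Take x = 0, y = 2. Substituting into each constraint:
  (1) 0 + 3(2) = 6 ✓
  (2) 0 < 2 ✓
  (3) 0 = 5 × 0, remainder 0 ✓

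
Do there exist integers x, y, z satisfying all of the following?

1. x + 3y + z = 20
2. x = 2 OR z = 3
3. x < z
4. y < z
Yes

Take x = 2, y = 4, z = 6. Substituting into each constraint:
  (1) 2 + 3(4) + 6 = 20 ✓
  (2) x = 2, target 2 ✓ (first branch holds)
  (3) 2 < 6 ✓
  (4) 4 < 6 ✓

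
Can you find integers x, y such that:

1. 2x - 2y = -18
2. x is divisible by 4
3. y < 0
Yes

Take x = -12, y = -3. Substituting into each constraint:
  (1) 2(-12) - 2(-3) = -18 ✓
  (2) -12 = 4 × -3, remainder 0 ✓
  (3) -3 < 0 ✓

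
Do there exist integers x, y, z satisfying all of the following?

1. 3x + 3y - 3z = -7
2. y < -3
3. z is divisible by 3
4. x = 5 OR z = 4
No

Even the single constraint (3x + 3y - 3z = -7) is infeasible over the integers.

  - 3x + 3y - 3z = -7: every term on the left is divisible by 3, so the LHS ≡ 0 (mod 3), but the RHS -7 is not — no integer solution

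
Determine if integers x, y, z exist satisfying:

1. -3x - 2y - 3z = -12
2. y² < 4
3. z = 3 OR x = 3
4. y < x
Yes

Take x = 3, y = 0, z = 1. Substituting into each constraint:
  (1) -3(3) - 2(0) - 3(1) = -12 ✓
  (2) y² = (0)² = 0, and 0 < 4 ✓
  (3) x = 3, target 3 ✓ (second branch holds)
  (4) 0 < 3 ✓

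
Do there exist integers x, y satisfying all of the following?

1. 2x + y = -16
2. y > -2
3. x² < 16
No

The full constraint system is jointly infeasible over the integers. Each constraint and what it forces:

  - 2x + y = -16: is a linear equation tying the variables together
  - y > -2: bounds one variable relative to a constant
  - x² < 16: restricts x to |x| ≤ 3

Range argument: with x ∈ [-3, 3], y ∈ [-1, ∞], the left side of the equation is at least -7, but the right side is -16 < -7. No integer solution exists.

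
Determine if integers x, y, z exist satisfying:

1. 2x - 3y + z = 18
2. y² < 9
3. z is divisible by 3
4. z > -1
Yes

Take x = 0, y = 1, z = 21. Substituting into each constraint:
  (1) 2(0) - 3(1) + 21 = 18 ✓
  (2) y² = (1)² = 1, and 1 < 9 ✓
  (3) 21 = 3 × 7, remainder 0 ✓
  (4) 21 > -1 ✓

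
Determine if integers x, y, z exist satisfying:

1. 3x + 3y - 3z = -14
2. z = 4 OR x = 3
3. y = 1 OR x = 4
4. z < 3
No

Even the single constraint (3x + 3y - 3z = -14) is infeasible over the integers.

  - 3x + 3y - 3z = -14: every term on the left is divisible by 3, so the LHS ≡ 0 (mod 3), but the RHS -14 is not — no integer solution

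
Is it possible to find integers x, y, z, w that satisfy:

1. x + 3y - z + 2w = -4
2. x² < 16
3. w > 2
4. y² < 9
Yes

Take x = 0, y = 0, z = 10, w = 3. Substituting into each constraint:
  (1) 0 + 3(0) + (-10) + 2(3) = -4 ✓
  (2) x² = (0)² = 0, and 0 < 16 ✓
  (3) 3 > 2 ✓
  (4) y² = (0)² = 0, and 0 < 9 ✓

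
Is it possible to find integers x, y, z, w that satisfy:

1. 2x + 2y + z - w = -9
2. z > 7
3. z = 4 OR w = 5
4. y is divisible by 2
Yes

Take x = -6, y = 0, z = 8, w = 5. Substituting into each constraint:
  (1) 2(-6) + 2(0) + 8 + (-5) = -9 ✓
  (2) 8 > 7 ✓
  (3) w = 5, target 5 ✓ (second branch holds)
  (4) 0 = 2 × 0, remainder 0 ✓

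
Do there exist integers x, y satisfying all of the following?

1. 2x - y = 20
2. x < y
Yes

Take x = 21, y = 22. Substituting into each constraint:
  (1) 2(21) + (-22) = 20 ✓
  (2) 21 < 22 ✓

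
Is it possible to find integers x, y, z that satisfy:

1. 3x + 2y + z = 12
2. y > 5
Yes

Take x = 0, y = 6, z = 0. Substituting into each constraint:
  (1) 3(0) + 2(6) + 0 = 12 ✓
  (2) 6 > 5 ✓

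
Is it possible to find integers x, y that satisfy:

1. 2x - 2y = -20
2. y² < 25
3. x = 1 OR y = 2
Yes

Take x = -8, y = 2. Substituting into each constraint:
  (1) 2(-8) - 2(2) = -20 ✓
  (2) y² = (2)² = 4, and 4 < 25 ✓
  (3) y = 2, target 2 ✓ (second branch holds)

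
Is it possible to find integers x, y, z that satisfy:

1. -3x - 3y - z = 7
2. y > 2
Yes

Take x = -6, y = 3, z = 2. Substituting into each constraint:
  (1) -3(-6) - 3(3) + (-2) = 7 ✓
  (2) 3 > 2 ✓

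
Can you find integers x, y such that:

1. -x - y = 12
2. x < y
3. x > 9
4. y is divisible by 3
No

A contradictory subset is {-x - y = 12, x < y, x > 9}. No integer assignment can satisfy these jointly:

  - -x - y = 12: is a linear equation tying the variables together
  - x < y: bounds one variable relative to another variable
  - x > 9: bounds one variable relative to a constant

Propagating the comparison: y > x and x ≥ 10 give y ≥ 11. Range argument: with x ∈ [10, ∞], y ∈ [11, ∞], the left side of the equation is at most -21, but the right side is 12 > -21. No integer solution exists.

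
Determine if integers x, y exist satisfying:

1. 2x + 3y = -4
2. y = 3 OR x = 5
No

The full constraint system is jointly infeasible over the integers. Each constraint and what it forces:

  - 2x + 3y = -4: is a linear equation tying the variables together
  - y = 3 OR x = 5: forces a choice: either y = 3 or x = 5

Split on the disjunction (y = 3 OR x = 5):
  • If y = 3: with y = 3, every remaining term of the linear equation is divisible by 2, so the left side is ≡ 0 (mod 2); but the right side -13 ≡ 1 (mod 2). No integers can satisfy it.
  • If x = 5: with x = 5, every remaining term of the linear equation is divisible by 3, so the left side is ≡ 0 (mod 3); but the right side -14 ≡ 1 (mod 3). No integers can satisfy it.
Both branches are infeasible, so the system has no integer solution.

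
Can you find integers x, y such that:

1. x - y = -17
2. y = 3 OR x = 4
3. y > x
Yes

Take x = 4, y = 21. Substituting into each constraint:
  (1) 4 + (-21) = -17 ✓
  (2) x = 4, target 4 ✓ (second branch holds)
  (3) 21 > 4 ✓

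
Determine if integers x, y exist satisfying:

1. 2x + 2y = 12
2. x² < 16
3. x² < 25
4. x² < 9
Yes

Take x = 0, y = 6. Substituting into each constraint:
  (1) 2(0) + 2(6) = 12 ✓
  (2) x² = (0)² = 0, and 0 < 16 ✓
  (3) x² = (0)² = 0, and 0 < 25 ✓
  (4) x² = (0)² = 0, and 0 < 9 ✓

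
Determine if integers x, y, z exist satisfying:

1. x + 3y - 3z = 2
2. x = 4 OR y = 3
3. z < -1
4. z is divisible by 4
Yes

Take x = -19, y = 3, z = -4. Substituting into each constraint:
  (1) (-19) + 3(3) - 3(-4) = 2 ✓
  (2) y = 3, target 3 ✓ (second branch holds)
  (3) -4 < -1 ✓
  (4) -4 = 4 × -1, remainder 0 ✓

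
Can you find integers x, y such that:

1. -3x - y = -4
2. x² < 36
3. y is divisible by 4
Yes

Take x = 4, y = -8. Substituting into each constraint:
  (1) -3(4) + 8 = -4 ✓
  (2) x² = (4)² = 16, and 16 < 36 ✓
  (3) -8 = 4 × -2, remainder 0 ✓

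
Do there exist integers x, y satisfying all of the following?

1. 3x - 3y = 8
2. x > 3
No

Even the single constraint (3x - 3y = 8) is infeasible over the integers.

  - 3x - 3y = 8: every term on the left is divisible by 3, so the LHS ≡ 0 (mod 3), but the RHS 8 is not — no integer solution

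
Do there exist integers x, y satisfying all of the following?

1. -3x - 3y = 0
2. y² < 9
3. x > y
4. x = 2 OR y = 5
Yes

Take x = 2, y = -2. Substituting into each constraint:
  (1) -3(2) - 3(-2) = 0 ✓
  (2) y² = (-2)² = 4, and 4 < 9 ✓
  (3) 2 > -2 ✓
  (4) x = 2, target 2 ✓ (first branch holds)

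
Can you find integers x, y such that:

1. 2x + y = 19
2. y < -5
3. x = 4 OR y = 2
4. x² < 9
No

A contradictory subset is {2x + y = 19, y < -5, x = 4 OR y = 2}. No integer assignment can satisfy these jointly:

  - 2x + y = 19: is a linear equation tying the variables together
  - y < -5: bounds one variable relative to a constant
  - x = 4 OR y = 2: forces a choice: either x = 4 or y = 2

Split on the disjunction (x = 4 OR y = 2):
  • If x = 4: the equation forces y = 11, which contradicts the bound y ≤ -6.
  • If y = 2: this contradicts the bound y ≤ -6.
Both branches are infeasible, so the system has no integer solution.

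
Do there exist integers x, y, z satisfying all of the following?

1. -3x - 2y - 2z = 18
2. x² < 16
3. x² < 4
Yes

Take x = 0, y = 0, z = -9. Substituting into each constraint:
  (1) -3(0) - 2(0) - 2(-9) = 18 ✓
  (2) x² = (0)² = 0, and 0 < 16 ✓
  (3) x² = (0)² = 0, and 0 < 4 ✓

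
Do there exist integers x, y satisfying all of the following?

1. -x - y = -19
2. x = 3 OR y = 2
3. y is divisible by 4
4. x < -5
No

A contradictory subset is {-x - y = -19, x = 3 OR y = 2, x < -5}. No integer assignment can satisfy these jointly:

  - -x - y = -19: is a linear equation tying the variables together
  - x = 3 OR y = 2: forces a choice: either x = 3 or y = 2
  - x < -5: bounds one variable relative to a constant

Split on the disjunction (x = 3 OR y = 2):
  • If x = 3: this contradicts the bound x ≤ -6.
  • If y = 2: the equation forces x = 17, which contradicts the bound x ≤ -6.
Both branches are infeasible, so the system has no integer solution.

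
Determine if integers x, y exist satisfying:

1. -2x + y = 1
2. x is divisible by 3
Yes

Take x = 0, y = 1. Substituting into each constraint:
  (1) -2(0) + 1 = 1 ✓
  (2) 0 = 3 × 0, remainder 0 ✓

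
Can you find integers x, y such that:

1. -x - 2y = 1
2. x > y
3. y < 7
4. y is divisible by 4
Yes

Take x = 7, y = -4. Substituting into each constraint:
  (1) (-7) - 2(-4) = 1 ✓
  (2) 7 > -4 ✓
  (3) -4 < 7 ✓
  (4) -4 = 4 × -1, remainder 0 ✓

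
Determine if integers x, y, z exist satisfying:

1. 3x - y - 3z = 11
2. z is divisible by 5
Yes

Take x = 0, y = -11, z = 0. Substituting into each constraint:
  (1) 3(0) + 11 - 3(0) = 11 ✓
  (2) 0 = 5 × 0, remainder 0 ✓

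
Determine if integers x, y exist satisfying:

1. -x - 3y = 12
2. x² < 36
Yes

Take x = 0, y = -4. Substituting into each constraint:
  (1) 0 - 3(-4) = 12 ✓
  (2) x² = (0)² = 0, and 0 < 36 ✓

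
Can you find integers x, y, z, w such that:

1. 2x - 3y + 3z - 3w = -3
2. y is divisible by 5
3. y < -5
Yes

Take x = -18, y = -10, z = 1, w = 0. Substituting into each constraint:
  (1) 2(-18) - 3(-10) + 3(1) - 3(0) = -3 ✓
  (2) -10 = 5 × -2, remainder 0 ✓
  (3) -10 < -5 ✓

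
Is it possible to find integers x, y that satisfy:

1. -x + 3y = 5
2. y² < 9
Yes

Take x = -5, y = 0. Substituting into each constraint:
  (1) 5 + 3(0) = 5 ✓
  (2) y² = (0)² = 0, and 0 < 9 ✓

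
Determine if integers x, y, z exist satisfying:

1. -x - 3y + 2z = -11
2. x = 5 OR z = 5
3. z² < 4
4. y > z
Yes

Take x = 5, y = 2, z = 0. Substituting into each constraint:
  (1) (-5) - 3(2) + 2(0) = -11 ✓
  (2) x = 5, target 5 ✓ (first branch holds)
  (3) z² = (0)² = 0, and 0 < 4 ✓
  (4) 2 > 0 ✓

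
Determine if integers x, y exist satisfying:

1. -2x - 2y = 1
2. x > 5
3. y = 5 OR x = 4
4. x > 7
No

Even the single constraint (-2x - 2y = 1) is infeasible over the integers.

  - -2x - 2y = 1: every term on the left is divisible by 2, so the LHS ≡ 0 (mod 2), but the RHS 1 is not — no integer solution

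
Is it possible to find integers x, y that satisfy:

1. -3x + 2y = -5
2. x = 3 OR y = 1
Yes

Take x = 3, y = 2. Substituting into each constraint:
  (1) -3(3) + 2(2) = -5 ✓
  (2) x = 3, target 3 ✓ (first branch holds)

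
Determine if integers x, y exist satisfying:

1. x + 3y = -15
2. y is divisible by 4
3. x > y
Yes

Take x = -3, y = -4. Substituting into each constraint:
  (1) (-3) + 3(-4) = -15 ✓
  (2) -4 = 4 × -1, remainder 0 ✓
  (3) -3 > -4 ✓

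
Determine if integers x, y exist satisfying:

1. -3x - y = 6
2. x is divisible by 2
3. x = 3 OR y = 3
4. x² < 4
No

The full constraint system is jointly infeasible over the integers. Each constraint and what it forces:

  - -3x - y = 6: is a linear equation tying the variables together
  - x is divisible by 2: restricts x to multiples of 2
  - x = 3 OR y = 3: forces a choice: either x = 3 or y = 3
  - x² < 4: restricts x to |x| ≤ 1

Split on the disjunction (x = 3 OR y = 3):
  • If x = 3: this contradicts the divisibility constraint — 3 is not a multiple of 2.
  • If y = 3: with y = 3, writing x = 2x', every remaining term of the linear equation is divisible by 6, so the left side is ≡ 0 (mod 6); but the right side 9 ≡ 3 (mod 6). No integers can satisfy it.
Both branches are infeasible, so the system has no integer solution.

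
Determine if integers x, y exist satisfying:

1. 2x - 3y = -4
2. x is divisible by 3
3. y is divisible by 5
No

A contradictory subset is {2x - 3y = -4, x is divisible by 3}. No integer assignment can satisfy these jointly:

  - 2x - 3y = -4: is a linear equation tying the variables together
  - x is divisible by 3: restricts x to multiples of 3

Modular obstruction: writing x = 3x', every remaining term of the linear equation is divisible by 3, so the left side is ≡ 0 (mod 3); but the right side -4 ≡ 2 (mod 3). No integers can satisfy it.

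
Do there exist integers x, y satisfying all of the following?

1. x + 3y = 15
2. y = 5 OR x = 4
Yes

Take x = 0, y = 5. Substituting into each constraint:
  (1) 0 + 3(5) = 15 ✓
  (2) y = 5, target 5 ✓ (first branch holds)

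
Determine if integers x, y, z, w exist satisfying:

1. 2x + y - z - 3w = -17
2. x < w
Yes

Take x = -1, y = -15, z = 0, w = 0. Substituting into each constraint:
  (1) 2(-1) + (-15) + 0 - 3(0) = -17 ✓
  (2) -1 < 0 ✓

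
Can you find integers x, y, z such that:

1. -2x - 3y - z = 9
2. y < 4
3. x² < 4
Yes

Take x = 0, y = 0, z = -9. Substituting into each constraint:
  (1) -2(0) - 3(0) + 9 = 9 ✓
  (2) 0 < 4 ✓
  (3) x² = (0)² = 0, and 0 < 4 ✓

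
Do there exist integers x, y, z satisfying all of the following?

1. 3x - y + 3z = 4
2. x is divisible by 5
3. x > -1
Yes

Take x = 0, y = -4, z = 0. Substituting into each constraint:
  (1) 3(0) + 4 + 3(0) = 4 ✓
  (2) 0 = 5 × 0, remainder 0 ✓
  (3) 0 > -1 ✓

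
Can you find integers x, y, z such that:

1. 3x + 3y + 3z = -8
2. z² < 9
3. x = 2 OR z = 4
No

Even the single constraint (3x + 3y + 3z = -8) is infeasible over the integers.

  - 3x + 3y + 3z = -8: every term on the left is divisible by 3, so the LHS ≡ 0 (mod 3), but the RHS -8 is not — no integer solution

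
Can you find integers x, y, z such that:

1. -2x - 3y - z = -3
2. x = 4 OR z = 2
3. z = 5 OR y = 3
Yes

Take x = -4, y = 3, z = 2. Substituting into each constraint:
  (1) -2(-4) - 3(3) + (-2) = -3 ✓
  (2) z = 2, target 2 ✓ (second branch holds)
  (3) y = 3, target 3 ✓ (second branch holds)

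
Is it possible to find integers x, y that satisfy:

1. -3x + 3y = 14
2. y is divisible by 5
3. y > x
No

Even the single constraint (-3x + 3y = 14) is infeasible over the integers.

  - -3x + 3y = 14: every term on the left is divisible by 3, so the LHS ≡ 0 (mod 3), but the RHS 14 is not — no integer solution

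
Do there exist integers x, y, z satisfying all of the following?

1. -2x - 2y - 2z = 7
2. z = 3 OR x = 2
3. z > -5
No

Even the single constraint (-2x - 2y - 2z = 7) is infeasible over the integers.

  - -2x - 2y - 2z = 7: every term on the left is divisible by 2, so the LHS ≡ 0 (mod 2), but the RHS 7 is not — no integer solution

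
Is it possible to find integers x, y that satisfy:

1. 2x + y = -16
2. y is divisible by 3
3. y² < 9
Yes

Take x = -8, y = 0. Substituting into each constraint:
  (1) 2(-8) + 0 = -16 ✓
  (2) 0 = 3 × 0, remainder 0 ✓
  (3) y² = (0)² = 0, and 0 < 9 ✓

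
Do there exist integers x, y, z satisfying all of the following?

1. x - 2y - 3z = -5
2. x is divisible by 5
Yes

Take x = 0, y = 1, z = 1. Substituting into each constraint:
  (1) 0 - 2(1) - 3(1) = -5 ✓
  (2) 0 = 5 × 0, remainder 0 ✓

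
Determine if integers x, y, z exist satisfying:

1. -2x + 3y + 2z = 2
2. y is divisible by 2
Yes

Take x = -1, y = 0, z = 0. Substituting into each constraint:
  (1) -2(-1) + 3(0) + 2(0) = 2 ✓
  (2) 0 = 2 × 0, remainder 0 ✓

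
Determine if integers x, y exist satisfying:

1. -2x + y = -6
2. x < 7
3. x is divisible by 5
Yes

Take x = 0, y = -6. Substituting into each constraint:
  (1) -2(0) + (-6) = -6 ✓
  (2) 0 < 7 ✓
  (3) 0 = 5 × 0, remainder 0 ✓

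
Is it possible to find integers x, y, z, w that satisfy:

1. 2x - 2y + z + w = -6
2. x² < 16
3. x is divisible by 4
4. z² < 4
Yes

Take x = 0, y = 0, z = -1, w = -5. Substituting into each constraint:
  (1) 2(0) - 2(0) + (-1) + (-5) = -6 ✓
  (2) x² = (0)² = 0, and 0 < 16 ✓
  (3) 0 = 4 × 0, remainder 0 ✓
  (4) z² = (-1)² = 1, and 1 < 4 ✓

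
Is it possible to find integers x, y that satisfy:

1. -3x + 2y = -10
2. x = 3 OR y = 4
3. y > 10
No

The full constraint system is jointly infeasible over the integers. Each constraint and what it forces:

  - -3x + 2y = -10: is a linear equation tying the variables together
  - x = 3 OR y = 4: forces a choice: either x = 3 or y = 4
  - y > 10: bounds one variable relative to a constant

Split on the disjunction (x = 3 OR y = 4):
  • If x = 3: with x = 3, every remaining term of the linear equation is divisible by 2, so the left side is ≡ 0 (mod 2); but the right side -1 ≡ 1 (mod 2). No integers can satisfy it.
  • If y = 4: this contradicts the bound y ≥ 11.
Both branches are infeasible, so the system has no integer solution.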